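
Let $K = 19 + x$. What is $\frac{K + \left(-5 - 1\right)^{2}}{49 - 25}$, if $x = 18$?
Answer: $\frac{73}{24} \approx 3.0417$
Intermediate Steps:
$K = 37$ ($K = 19 + 18 = 37$)
$\frac{K + \left(-5 - 1\right)^{2}}{49 - 25} = \frac{37 + \left(-5 - 1\right)^{2}}{49 - 25} = \frac{37 + \left(-6\right)^{2}}{24} = \left(37 + 36\right) \frac{1}{24} = 73 \cdot \frac{1}{24} = \frac{73}{24}$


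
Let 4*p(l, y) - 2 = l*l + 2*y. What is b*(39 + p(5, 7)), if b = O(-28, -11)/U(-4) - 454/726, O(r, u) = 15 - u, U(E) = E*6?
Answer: -162919/1936 ≈ -84.152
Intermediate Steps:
U(E) = 6*E
p(l, y) = ½ + y/2 + l²/4 (p(l, y) = ½ + (l*l + 2*y)/4 = ½ + (l² + 2*y)/4 = ½ + (y/2 + l²/4) = ½ + y/2 + l²/4)
b = -827/484 (b = (15 - 1*(-11))/((6*(-4))) - 454/726 = (15 + 11)/(-24) - 454*1/726 = 26*(-1/24) - 227/363 = -13/12 - 227/363 = -827/484 ≈ -1.7087)
b*(39 + p(5, 7)) = -827*(39 + (½ + (½)*7 + (¼)*5²))/484 = -827*(39 + (½ + 7/2 + (¼)*25))/484 = -827*(39 + (½ + 7/2 + 25/4))/484 = -827*(39 + 41/4)/484 = -827/484*197/4 = -162919/1936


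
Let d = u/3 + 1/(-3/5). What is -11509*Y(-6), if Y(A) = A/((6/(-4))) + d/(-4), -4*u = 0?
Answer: -609977/12 ≈ -50831.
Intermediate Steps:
u = 0 (u = -¼*0 = 0)
d = -5/3 (d = 0/3 + 1/(-3/5) = 0*(⅓) + 1/(-3*⅕) = 0 + 1/(-⅗) = 0 + 1*(-5/3) = 0 - 5/3 = -5/3 ≈ -1.6667)
Y(A) = 5/12 - 2*A/3 (Y(A) = A/((6/(-4))) - 5/3/(-4) = A/((6*(-¼))) - 5/3*(-¼) = A/(-3/2) + 5/12 = A*(-⅔) + 5/12 = -2*A/3 + 5/12 = 5/12 - 2*A/3)
-11509*Y(-6) = -11509*(5/12 - ⅔*(-6)) = -11509*(5/12 + 4) = -11509*53/12 = -609977/12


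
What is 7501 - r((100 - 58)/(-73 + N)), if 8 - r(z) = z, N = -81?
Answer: 82420/11 ≈ 7492.7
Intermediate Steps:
r(z) = 8 - z
7501 - r((100 - 58)/(-73 + N)) = 7501 - (8 - (100 - 58)/(-73 - 81)) = 7501 - (8 - 42/(-154)) = 7501 - (8 - 42*(-1)/154) = 7501 - (8 - 1*(-3/11)) = 7501 - (8 + 3/11) = 7501 - 1*91/11 = 7501 - 91/11 = 82420/11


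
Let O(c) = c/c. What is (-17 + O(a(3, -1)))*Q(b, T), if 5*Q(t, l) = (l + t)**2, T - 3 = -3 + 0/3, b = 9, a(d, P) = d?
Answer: -1296/5 ≈ -259.20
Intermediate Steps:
T = 0 (T = 3 + (-3 + 0/3) = 3 + (-3 + 0*(1/3)) = 3 + (-3 + 0) = 3 - 3 = 0)
Q(t, l) = (l + t)**2/5
O(c) = 1
(-17 + O(a(3, -1)))*Q(b, T) = (-17 + 1)*((0 + 9)**2/5) = -16*9**2/5 = -16*81/5 = -1296/5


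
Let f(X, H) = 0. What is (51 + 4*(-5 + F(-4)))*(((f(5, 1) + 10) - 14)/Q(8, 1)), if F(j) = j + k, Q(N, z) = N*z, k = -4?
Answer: ½ ≈ 0.50000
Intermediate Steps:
F(j) = -4 + j (F(j) = j - 4 = -4 + j)
(51 + 4*(-5 + F(-4)))*(((f(5, 1) + 10) - 14)/Q(8, 1)) = (51 + 4*(-5 + (-4 - 4)))*(((0 + 10) - 14)/((8*1))) = (51 + 4*(-5 - 8))*((10 - 14)/8) = (51 + 4*(-13))*(-4*⅛) = (51 - 52)*(-½) = -1*(-½) = ½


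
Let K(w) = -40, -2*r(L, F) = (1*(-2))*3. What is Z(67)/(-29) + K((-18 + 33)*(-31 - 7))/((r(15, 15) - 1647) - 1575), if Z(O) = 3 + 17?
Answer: -2180/3219 ≈ -0.67723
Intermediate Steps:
r(L, F) = 3 (r(L, F) = -1*(-2)*3/2 = -(-1)*3 = -½*(-6) = 3)
Z(O) = 20
Z(67)/(-29) + K((-18 + 33)*(-31 - 7))/((r(15, 15) - 1647) - 1575) = 20/(-29) - 40/((3 - 1647) - 1575) = 20*(-1/29) - 40/(-1644 - 1575) = -20/29 - 40/(-3219) = -20/29 - 40*(-1/3219) = -20/29 + 40/3219 = -2180/3219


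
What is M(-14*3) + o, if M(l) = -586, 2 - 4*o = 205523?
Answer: -207865/4 ≈ -51966.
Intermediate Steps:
o = -205521/4 (o = 1/2 - 1/4*205523 = 1/2 - 205523/4 = -205521/4 ≈ -51380.)
M(-14*3) + o = -586 - 205521/4 = -207865/4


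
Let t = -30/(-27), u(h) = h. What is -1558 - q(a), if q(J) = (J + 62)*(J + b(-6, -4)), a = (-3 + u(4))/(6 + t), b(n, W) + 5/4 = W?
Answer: -5081089/4096 ≈ -1240.5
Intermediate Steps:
b(n, W) = -5/4 + W
t = 10/9 (t = -30*(-1/27) = 10/9 ≈ 1.1111)
a = 9/64 (a = (-3 + 4)/(6 + 10/9) = 1/(64/9) = 1*(9/64) = 9/64 ≈ 0.14063)
q(J) = (62 + J)*(-21/4 + J) (q(J) = (J + 62)*(J + (-5/4 - 4)) = (62 + J)*(J - 21/4) = (62 + J)*(-21/4 + J))
-1558 - q(a) = -1558 - (-651/2 + (9/64)² + (227/4)*(9/64)) = -1558 - (-651/2 + 81/4096 + 2043/256) = -1558 - 1*(-1300479/4096) = -1558 + 1300479/4096 = -5081089/4096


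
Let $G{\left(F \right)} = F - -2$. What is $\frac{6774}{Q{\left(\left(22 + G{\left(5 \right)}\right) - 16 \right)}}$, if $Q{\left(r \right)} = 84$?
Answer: $\frac{1129}{14} \approx 80.643$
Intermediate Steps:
$G{\left(F \right)} = 2 + F$ ($G{\left(F \right)} = F + 2 = 2 + F$)
$\frac{6774}{Q{\left(\left(22 + G{\left(5 \right)}\right) - 16 \right)}} = \frac{6774}{84} = 6774 \cdot \frac{1}{84} = \frac{1129}{14}$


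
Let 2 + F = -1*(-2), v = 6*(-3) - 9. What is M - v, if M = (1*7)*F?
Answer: 27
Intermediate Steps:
v = -27 (v = -18 - 9 = -27)
F = 0 (F = -2 - 1*(-2) = -2 + 2 = 0)
M = 0 (M = (1*7)*0 = 7*0 = 0)
M - v = 0 - 1*(-27) = 0 + 27 = 27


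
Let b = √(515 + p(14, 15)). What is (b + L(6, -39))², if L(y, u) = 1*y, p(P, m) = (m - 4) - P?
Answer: 548 + 192*√2 ≈ 819.53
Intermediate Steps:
p(P, m) = -4 + m - P (p(P, m) = (-4 + m) - P = -4 + m - P)
L(y, u) = y
b = 16*√2 (b = √(515 + (-4 + 15 - 1*14)) = √(515 + (-4 + 15 - 14)) = √(515 - 3) = √512 = 16*√2 ≈ 22.627)
(b + L(6, -39))² = (16*√2 + 6)² = (6 + 16*√2)²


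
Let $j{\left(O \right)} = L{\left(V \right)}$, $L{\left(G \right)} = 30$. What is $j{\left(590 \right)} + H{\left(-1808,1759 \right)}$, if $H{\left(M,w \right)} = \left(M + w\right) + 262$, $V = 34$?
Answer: $243$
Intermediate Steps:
$H{\left(M,w \right)} = 262 + M + w$
$j{\left(O \right)} = 30$
$j{\left(590 \right)} + H{\left(-1808,1759 \right)} = 30 + \left(262 - 1808 + 1759\right) = 30 + 213 = 243$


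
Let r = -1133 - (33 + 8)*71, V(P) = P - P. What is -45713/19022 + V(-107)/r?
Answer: -45713/19022 ≈ -2.4032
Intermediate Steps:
V(P) = 0
r = -4044 (r = -1133 - 41*71 = -1133 - 1*2911 = -1133 - 2911 = -4044)
-45713/19022 + V(-107)/r = -45713/19022 + 0/(-4044) = -45713*1/19022 + 0*(-1/4044) = -45713/19022 + 0 = -45713/19022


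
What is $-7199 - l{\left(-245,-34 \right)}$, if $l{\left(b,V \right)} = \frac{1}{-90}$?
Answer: $- \frac{647909}{90} \approx -7199.0$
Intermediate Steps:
$l{\left(b,V \right)} = - \frac{1}{90}$
$-7199 - l{\left(-245,-34 \right)} = -7199 - - \frac{1}{90} = -7199 + \frac{1}{90} = - \frac{647909}{90}$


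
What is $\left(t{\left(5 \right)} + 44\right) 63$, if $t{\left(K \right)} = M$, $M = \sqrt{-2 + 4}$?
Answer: $2772 + 63 \sqrt{2} \approx 2861.1$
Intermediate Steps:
$M = \sqrt{2} \approx 1.4142$
$t{\left(K \right)} = \sqrt{2}$
$\left(t{\left(5 \right)} + 44\right) 63 = \left(\sqrt{2} + 44\right) 63 = \left(44 + \sqrt{2}\right) 63 = 2772 + 63 \sqrt{2}$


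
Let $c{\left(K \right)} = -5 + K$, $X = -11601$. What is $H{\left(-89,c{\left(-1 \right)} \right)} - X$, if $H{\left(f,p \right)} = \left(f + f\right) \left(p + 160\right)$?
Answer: $-15811$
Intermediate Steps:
$H{\left(f,p \right)} = 2 f \left(160 + p\right)$
$H{\left(-89,c{\left(-1 \right)} \right)} - X = 2 \left(-89\right) \left(160 - 6\right) - -11601 = 2 \left(-89\right) \left(160 - 6\right) + 11601 = 2 \left(-89\right) 154 + 11601 = -27412 + 11601 = -15811$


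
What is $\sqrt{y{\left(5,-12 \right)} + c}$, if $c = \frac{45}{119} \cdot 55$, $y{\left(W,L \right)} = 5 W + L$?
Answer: $\frac{\sqrt{478618}}{119} \approx 5.8136$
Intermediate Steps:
$y{\left(W,L \right)} = L + 5 W$
$c = \frac{2475}{119}$ ($c = 45 \cdot \frac{1}{119} \cdot 55 = \frac{45}{119} \cdot 55 = \frac{2475}{119} \approx 20.798$)
$\sqrt{y{\left(5,-12 \right)} + c} = \sqrt{\left(-12 + 5 \cdot 5\right) + \frac{2475}{119}} = \sqrt{\left(-12 + 25\right) + \frac{2475}{119}} = \sqrt{13 + \frac{2475}{119}} = \sqrt{\frac{4022}{119}} = \frac{\sqrt{478618}}{119}$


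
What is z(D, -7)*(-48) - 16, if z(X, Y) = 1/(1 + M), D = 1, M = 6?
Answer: -160/7 ≈ -22.857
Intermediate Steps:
z(X, Y) = 1/7 (z(X, Y) = 1/(1 + 6) = 1/7)
z(D, -7)*(-48) - 16 = (1/7)*(-48) - 16 = -48/7 - 16 = -160/7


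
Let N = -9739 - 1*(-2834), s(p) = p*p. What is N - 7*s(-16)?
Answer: -8697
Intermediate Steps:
s(p) = p**2
N = -6905 (N = -9739 + 2834 = -6905)
N - 7*s(-16) = -6905 - 7*(-16)**2 = -6905 - 7*256 = -6905 - 1792 = -8697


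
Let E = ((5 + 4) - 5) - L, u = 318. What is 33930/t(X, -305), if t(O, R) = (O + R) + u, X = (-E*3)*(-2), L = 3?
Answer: 33930/19 ≈ 1785.8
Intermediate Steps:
E = 1 (E = ((5 + 4) - 5) - 1*3 = (9 - 5) - 3 = 4 - 3 = 1)
X = 6 (X = (-1*1*3)*(-2) = -1*3*(-2) = -3*(-2) = 6)
t(O, R) = 318 + O + R (t(O, R) = (O + R) + 318 = 318 + O + R)
33930/t(X, -305) = 33930/(318 + 6 - 305) = 33930/19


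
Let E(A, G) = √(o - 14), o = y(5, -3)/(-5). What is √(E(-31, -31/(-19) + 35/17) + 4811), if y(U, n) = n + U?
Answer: √(120275 + 30*I*√10)/5 ≈ 69.361 + 0.027355*I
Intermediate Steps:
y(U, n) = U + n
o = -⅖ (o = (5 - 3)/(-5) = 2*(-⅕) = -⅖ ≈ -0.40000)
E(A, G) = 6*I*√10/5 (E(A, G) = √(-⅖ - 14) = √(-72/5) = 6*I*√10/5)
√(E(-31, -31/(-19) + 35/17) + 4811) = √(6*I*√10/5 + 4811) = √(4811 + 6*I*√10/5)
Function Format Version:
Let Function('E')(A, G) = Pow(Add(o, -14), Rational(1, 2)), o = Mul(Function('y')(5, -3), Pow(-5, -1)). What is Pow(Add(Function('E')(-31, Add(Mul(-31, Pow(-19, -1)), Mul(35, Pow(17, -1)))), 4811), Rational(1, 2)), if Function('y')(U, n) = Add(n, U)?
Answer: Mul(Rational(1, 5), Pow(Add(120275, Mul(30, I, Pow(10, Rational(1, 2)))), Rational(1, 2))) ≈ Add(69.361, Mul(0.027355, I))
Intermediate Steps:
Function('y')(U, n) = Add(U, n)
o = Rational(-2, 5) (o = Mul(Add(5, -3), Pow(-5, -1)) = Mul(2, Rational(-1, 5)) = Rational(-2, 5) ≈ -0.40000)
Function('E')(A, G) = Mul(Rational(6, 5), I, Pow(10, Rational(1, 2))) (Function('E')(A, G) = Pow(Add(Rational(-2, 5), -14), Rational(1, 2)) = Pow(Rational(-72, 5), Rational(1, 2)) = Mul(Rational(6, 5), I, Pow(10, Rational(1, 2))))
Pow(Add(Function('E')(-31, Add(Mul(-31, Pow(-19, -1)), Mul(35, Pow(17, -1)))), 4811), Rational(1, 2)) = Pow(Add(Mul(Rational(6, 5), I, Pow(10, Rational(1, 2))), 4811), Rational(1, 2)) = Pow(Add(4811, Mul(Rational(6, 5), I, Pow(10, Rational(1, 2)))), Rational(1, 2))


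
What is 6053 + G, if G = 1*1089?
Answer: 7142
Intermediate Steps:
G = 1089
6053 + G = 6053 + 1089 = 7142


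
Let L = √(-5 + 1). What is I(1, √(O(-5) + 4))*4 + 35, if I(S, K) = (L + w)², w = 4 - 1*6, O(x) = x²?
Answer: 35 - 32*I ≈ 35.0 - 32.0*I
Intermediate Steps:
w = -2 (w = 4 - 6 = -2)
L = 2*I (L = √(-4) = 2*I ≈ 2.0*I)
I(S, K) = (-2 + 2*I)² (I(S, K) = (2*I - 2)² = (-2 + 2*I)²)
I(1, √(O(-5) + 4))*4 + 35 = -8*I*4 + 35 = -32*I + 35 = 35 - 32*I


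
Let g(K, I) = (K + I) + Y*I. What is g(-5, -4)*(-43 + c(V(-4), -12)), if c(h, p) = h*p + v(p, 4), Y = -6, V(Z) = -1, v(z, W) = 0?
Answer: -465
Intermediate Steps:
c(h, p) = h*p (c(h, p) = h*p + 0 = h*p)
g(K, I) = K - 5*I (g(K, I) = (K + I) - 6*I = (I + K) - 6*I = K - 5*I)
g(-5, -4)*(-43 + c(V(-4), -12)) = (-5 - 5*(-4))*(-43 - 1*(-12)) = (-5 + 20)*(-43 + 12) = 15*(-31) = -465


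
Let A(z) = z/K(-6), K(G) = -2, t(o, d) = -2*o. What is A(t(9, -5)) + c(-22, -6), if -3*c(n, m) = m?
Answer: 11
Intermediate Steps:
c(n, m) = -m/3
A(z) = -z/2 (A(z) = z/(-2) = z*(-1/2) = -z/2)
A(t(9, -5)) + c(-22, -6) = -(-1)*9 - 1/3*(-6) = -1/2*(-18) + 2 = 9 + 2 = 11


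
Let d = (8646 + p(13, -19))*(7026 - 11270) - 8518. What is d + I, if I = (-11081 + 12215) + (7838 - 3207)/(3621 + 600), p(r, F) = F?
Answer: -154574585581/4221 ≈ -3.6620e+7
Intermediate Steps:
I = 4791245/4221 (I = 1134 + 4631/4221 = 4791245/4221 ≈ 1135.1)
d = -36621506 (d = (8646 - 19)*(7026 - 11270) - 8518 = 8627*(-4244) - 8518 = -36612988 - 8518 = -36621506)
d + I = -36621506 + 4791245/4221 = -154574585581/4221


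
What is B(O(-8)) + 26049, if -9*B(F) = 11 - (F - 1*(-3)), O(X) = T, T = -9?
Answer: 234424/9 ≈ 26047.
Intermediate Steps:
O(X) = -9
B(F) = -8/9 + F/9 (B(F) = -(11 - (F - 1*(-3)))/9 = -(11 - (F + 3))/9 = -(11 - (3 + F))/9 = -(11 + (-3 - F))/9 = -(8 - F)/9 = -8/9 + F/9)
B(O(-8)) + 26049 = (-8/9 + (⅑)*(-9)) + 26049 = (-8/9 - 1) + 26049 = -17/9 + 26049 = 234424/9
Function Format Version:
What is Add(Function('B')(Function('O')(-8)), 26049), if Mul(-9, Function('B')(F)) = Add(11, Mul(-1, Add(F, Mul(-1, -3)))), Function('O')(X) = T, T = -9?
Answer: Rational(234424, 9) ≈ 26047.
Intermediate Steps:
Function('O')(X) = -9
Function('B')(F) = Add(Rational(-8, 9), Mul(Rational(1, 9), F)) (Function('B')(F) = Mul(Rational(-1, 9), Add(11, Mul(-1, Add(F, Mul(-1, -3))))) = Mul(Rational(-1, 9), Add(11, Mul(-1, Add(F, 3)))) = Mul(Rational(-1, 9), Add(11, Mul(-1, Add(3, F)))) = Mul(Rational(-1, 9), Add(11, Add(-3, Mul(-1, F)))) = Mul(Rational(-1, 9), Add(8, Mul(-1, F))) = Add(Rational(-8, 9), Mul(Rational(1, 9), F)))
Add(Function('B')(Function('O')(-8)), 26049) = Add(Add(Rational(-8, 9), Mul(Rational(1, 9), -9)), 26049) = Add(Add(Rational(-8, 9), -1), 26049) = Add(Rational(-17, 9), 26049) = Rational(234424, 9)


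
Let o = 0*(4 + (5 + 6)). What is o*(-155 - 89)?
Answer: 0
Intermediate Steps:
o = 0 (o = 0*(4 + 11) = 0*15 = 0)
o*(-155 - 89) = 0*(-155 - 89) = 0*(-244) = 0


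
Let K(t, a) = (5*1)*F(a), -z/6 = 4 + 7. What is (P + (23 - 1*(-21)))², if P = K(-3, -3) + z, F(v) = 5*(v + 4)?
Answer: 9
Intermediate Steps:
z = -66 (z = -6*(4 + 7) = -6*11 = -66)
F(v) = 20 + 5*v (F(v) = 5*(4 + v) = 20 + 5*v)
K(t, a) = 100 + 25*a (K(t, a) = (5*1)*(20 + 5*a) = 5*(20 + 5*a) = 100 + 25*a)
P = -41 (P = (100 + 25*(-3)) - 66 = (100 - 75) - 66 = 25 - 66 = -41)
(P + (23 - 1*(-21)))² = (-41 + (23 - 1*(-21)))² = (-41 + (23 + 21))² = (-41 + 44)² = 3² = 9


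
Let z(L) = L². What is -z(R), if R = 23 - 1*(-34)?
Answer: -3249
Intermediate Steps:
R = 57 (R = 23 + 34 = 57)
-z(R) = -1*57² = -1*3249 = -3249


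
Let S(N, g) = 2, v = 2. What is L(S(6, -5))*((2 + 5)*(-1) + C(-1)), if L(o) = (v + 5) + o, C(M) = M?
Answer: -72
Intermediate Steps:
L(o) = 7 + o (L(o) = (2 + 5) + o = 7 + o)
L(S(6, -5))*((2 + 5)*(-1) + C(-1)) = (7 + 2)*((2 + 5)*(-1) - 1) = 9*(7*(-1) - 1) = 9*(-7 - 1) = 9*(-8) = -72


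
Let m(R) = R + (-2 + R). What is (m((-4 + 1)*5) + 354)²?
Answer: 103684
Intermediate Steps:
m(R) = -2 + 2*R
(m((-4 + 1)*5) + 354)² = ((-2 + 2*((-4 + 1)*5)) + 354)² = ((-2 + 2*(-3*5)) + 354)² = ((-2 + 2*(-15)) + 354)² = ((-2 - 30) + 354)² = (-32 + 354)² = 322² = 103684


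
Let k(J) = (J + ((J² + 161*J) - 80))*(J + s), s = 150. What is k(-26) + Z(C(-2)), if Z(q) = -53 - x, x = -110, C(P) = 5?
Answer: -448327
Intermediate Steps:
k(J) = (150 + J)*(-80 + J² + 162*J) (k(J) = (J + ((J² + 161*J) - 80))*(J + 150) = (J + (-80 + J² + 161*J))*(150 + J) = (-80 + J² + 162*J)*(150 + J) = (150 + J)*(-80 + J² + 162*J))
Z(q) = 57 (Z(q) = -53 - 1*(-110) = -53 + 110 = 57)
k(-26) + Z(C(-2)) = (-12000 + (-26)³ + 312*(-26)² + 24220*(-26)) + 57 = (-12000 - 17576 + 312*676 - 629720) + 57 = (-12000 - 17576 + 210912 - 629720) + 57 = -448384 + 57 = -448327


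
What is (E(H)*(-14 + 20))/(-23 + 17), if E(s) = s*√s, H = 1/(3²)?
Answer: -1/27 ≈ -0.037037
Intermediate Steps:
H = ⅑ (H = 1/9 = ⅑ ≈ 0.11111)
E(s) = s^(3/2)
(E(H)*(-14 + 20))/(-23 + 17) = ((⅑)^(3/2)*(-14 + 20))/(-23 + 17) = ((1/27)*6)/(-6) = -⅙*2/9 = -1/27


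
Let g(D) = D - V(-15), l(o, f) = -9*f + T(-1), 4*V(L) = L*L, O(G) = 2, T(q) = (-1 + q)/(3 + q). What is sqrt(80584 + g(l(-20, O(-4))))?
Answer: sqrt(322035)/2 ≈ 283.74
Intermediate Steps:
T(q) = (-1 + q)/(3 + q)
V(L) = L**2/4 (V(L) = (L*L)/4 = L**2/4)
l(o, f) = -1 - 9*f (l(o, f) = -9*f + (-1 - 1)/(3 - 1) = -9*f - 2/2 = -9*f + (1/2)*(-2) = -9*f - 1 = -1 - 9*f)
g(D) = -225/4 + D (g(D) = D - (-15)**2/4 = D - 225/4 = -225/4 + D)
sqrt(80584 + g(l(-20, O(-4)))) = sqrt(80584 + (-225/4 + (-1 - 9*2))) = sqrt(80584 + (-225/4 + (-1 - 18))) = sqrt(80584 + (-225/4 - 19)) = sqrt(80584 - 301/4) = sqrt(322035/4) = sqrt(322035)/2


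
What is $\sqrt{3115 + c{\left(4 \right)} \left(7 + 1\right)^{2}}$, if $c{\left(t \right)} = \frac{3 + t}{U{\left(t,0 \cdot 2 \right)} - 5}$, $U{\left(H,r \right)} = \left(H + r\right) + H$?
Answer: $\frac{\sqrt{29379}}{3} \approx 57.134$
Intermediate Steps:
$U{\left(H,r \right)} = r + 2 H$
$c{\left(t \right)} = \frac{3 + t}{-5 + 2 t}$ ($c{\left(t \right)} = \frac{3 + t}{\left(0 \cdot 2 + 2 t\right) - 5} = \frac{3 + t}{\left(0 + 2 t\right) - 5} = \frac{3 + t}{2 t - 5} = \frac{3 + t}{-5 + 2 t}$)
$\sqrt{3115 + c{\left(4 \right)} \left(7 + 1\right)^{2}} = \sqrt{3115 + \frac{3 + 4}{-5 + 2 \cdot 4} \left(7 + 1\right)^{2}} = \sqrt{3115 + \frac{1}{-5 + 8} \cdot 7 \cdot 8^{2}} = \sqrt{3115 + \frac{1}{3} \cdot 7 \cdot 64} = \sqrt{3115 + \frac{7}{3} \cdot 64} = \sqrt{3115 + \frac{448}{3}} = \sqrt{\frac{9793}{3}} = \frac{\sqrt{29379}}{3}$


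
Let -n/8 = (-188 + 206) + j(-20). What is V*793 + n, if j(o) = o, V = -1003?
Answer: -795363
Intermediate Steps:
n = 16 (n = -8*((-188 + 206) - 20) = -8*(18 - 20) = -8*(-2) = 16)
V*793 + n = -1003*793 + 16 = -795379 + 16 = -795363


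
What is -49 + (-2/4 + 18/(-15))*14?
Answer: -364/5 ≈ -72.800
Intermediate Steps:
-49 + (-2/4 + 18/(-15))*14 = -49 + (-2*¼ + 18*(-1/15))*14 = -49 + (-½ - 6/5)*14 = -49 - 17/10*14 = -49 - 119/5 = -364/5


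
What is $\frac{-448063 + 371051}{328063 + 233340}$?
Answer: $- \frac{77012}{561403} \approx -0.13718$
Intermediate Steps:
$\frac{-448063 + 371051}{328063 + 233340} = - \frac{77012}{561403}$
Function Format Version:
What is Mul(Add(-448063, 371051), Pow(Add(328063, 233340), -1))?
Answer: Rational(-77012, 561403) ≈ -0.13718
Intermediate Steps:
Mul(Add(-448063, 371051), Pow(Add(328063, 233340), -1)) = Mul(-77012, Pow(561403, -1)) = Mul(-77012, Rational(1, 561403)) = Rational(-77012, 561403)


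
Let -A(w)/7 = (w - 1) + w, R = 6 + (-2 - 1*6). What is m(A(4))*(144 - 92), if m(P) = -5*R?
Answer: 520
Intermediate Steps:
R = -2 (R = 6 + (-2 - 6) = 6 - 8 = -2)
A(w) = 7 - 14*w (A(w) = -7*((w - 1) + w) = -7*((-1 + w) + w) = -7*(-1 + 2*w) = 7 - 14*w)
m(P) = 10 (m(P) = -5*(-2) = 10)
m(A(4))*(144 - 92) = 10*(144 - 92) = 10*52 = 520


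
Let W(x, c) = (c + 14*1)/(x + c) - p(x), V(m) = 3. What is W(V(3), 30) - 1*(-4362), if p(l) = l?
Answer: 13081/3 ≈ 4360.3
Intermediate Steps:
W(x, c) = -x + (14 + c)/(c + x) (W(x, c) = (c + 14*1)/(x + c) - x = (c + 14)/(c + x) - x = (14 + c)/(c + x) - x = -x + (14 + c)/(c + x))
W(V(3), 30) - 1*(-4362) = (14 + 30 - 1*3² - 1*30*3)/(30 + 3) - 1*(-4362) = (14 + 30 - 1*9 - 90)/33 + 4362 = (14 + 30 - 9 - 90)/33 + 4362 = (1/33)*(-55) + 4362 = -5/3 + 4362 = 13081/3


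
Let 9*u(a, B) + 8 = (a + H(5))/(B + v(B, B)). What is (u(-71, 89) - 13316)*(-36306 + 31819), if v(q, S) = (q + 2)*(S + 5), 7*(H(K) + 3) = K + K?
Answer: 4647997636760/77787 ≈ 5.9753e+7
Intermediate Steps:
H(K) = -3 + 2*K/7 (H(K) = -3 + (K + K)/7 = -3 + (2*K)/7 = -3 + 2*K/7)
v(q, S) = (2 + q)*(5 + S)
u(a, B) = -8/9 + (-11/7 + a)/(9*(10 + B² + 8*B)) (u(a, B) = -8/9 + ((a + (-3 + (2/7)*5))/(B + (10 + 2*B + 5*B + B*B)))/9 = -8/9 + ((a + (-3 + 10/7))/(B + (10 + 2*B + 5*B + B²)))/9 = -8/9 + ((a - 11/7)/(B + (10 + B² + 7*B)))/9 = -8/9 + ((-11/7 + a)/(10 + B² + 8*B))/9 = -8/9 + (-11/7 + a)/(9*(10 + B² + 8*B)))
(u(-71, 89) - 13316)*(-36306 + 31819) = ((-571 - 448*89 - 56*89² + 7*(-71))/(63*(10 + 89² + 8*89)) - 13316)*(-36306 + 31819) = ((-571 - 39872 - 56*7921 - 497)/(63*(10 + 7921 + 712)) - 13316)*(-4487) = ((1/63)*(-571 - 39872 - 443576 - 497)/8643 - 13316)*(-4487) = ((1/63)*(1/8643)*(-484516) - 13316)*(-4487) = (-484516/544509 - 13316)*(-4487) = -7251166360/544509*(-4487) = 4647997636760/77787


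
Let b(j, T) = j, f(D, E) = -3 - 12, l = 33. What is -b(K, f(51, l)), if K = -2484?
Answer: 2484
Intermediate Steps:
f(D, E) = -15
-b(K, f(51, l)) = -1*(-2484) = 2484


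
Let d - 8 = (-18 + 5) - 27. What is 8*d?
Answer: -256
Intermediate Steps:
d = -32 (d = 8 + ((-18 + 5) - 27) = 8 + (-13 - 27) = 8 - 40 = -32)
8*d = 8*(-32) = -256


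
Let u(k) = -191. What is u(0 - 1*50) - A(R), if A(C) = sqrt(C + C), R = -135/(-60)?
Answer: -191 - 3*sqrt(2)/2 ≈ -193.12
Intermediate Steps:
R = 9/4 (R = -135*(-1/60) = 9/4 ≈ 2.2500)
A(C) = sqrt(2)*sqrt(C) (A(C) = sqrt(2*C) = sqrt(2)*sqrt(C))
u(0 - 1*50) - A(R) = -191 - sqrt(2)*sqrt(9/4) = -191 - sqrt(2)*3/2 = -191 - 3*sqrt(2)/2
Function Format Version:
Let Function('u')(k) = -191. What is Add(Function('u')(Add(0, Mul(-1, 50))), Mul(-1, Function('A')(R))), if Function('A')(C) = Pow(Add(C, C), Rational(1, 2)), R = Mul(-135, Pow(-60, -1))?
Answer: Add(-191, Mul(Rational(-3, 2), Pow(2, Rational(1, 2)))) ≈ -193.12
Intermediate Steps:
R = Rational(9, 4) (R = Mul(-135, Rational(-1, 60)) = Rational(9, 4) ≈ 2.2500)
Function('A')(C) = Mul(Pow(2, Rational(1, 2)), Pow(C, Rational(1, 2))) (Function('A')(C) = Pow(Mul(2, C), Rational(1, 2)) = Mul(Pow(2, Rational(1, 2)), Pow(C, Rational(1, 2))))
Add(Function('u')(Add(0, Mul(-1, 50))), Mul(-1, Function('A')(R))) = Add(-191, Mul(-1, Mul(Pow(2, Rational(1, 2)), Pow(Rational(9, 4), Rational(1, 2))))) = Add(-191, Mul(-1, Mul(Pow(2, Rational(1, 2)), Rational(3, 2)))) = Add(-191, Mul(-1, Mul(Rational(3, 2), Pow(2, Rational(1, 2))))) = Add(-191, Mul(Rational(-3, 2), Pow(2, Rational(1, 2))))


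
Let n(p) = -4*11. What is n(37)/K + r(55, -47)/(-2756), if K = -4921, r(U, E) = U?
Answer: -149391/13562276 ≈ -0.011015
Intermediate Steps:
n(p) = -44
n(37)/K + r(55, -47)/(-2756) = -44/(-4921) + 55/(-2756) = -44*(-1/4921) + 55*(-1/2756) = 44/4921 - 55/2756 = -149391/13562276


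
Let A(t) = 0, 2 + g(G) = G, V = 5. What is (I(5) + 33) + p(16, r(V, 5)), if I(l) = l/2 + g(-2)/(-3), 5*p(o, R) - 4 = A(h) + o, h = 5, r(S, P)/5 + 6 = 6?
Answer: 245/6 ≈ 40.833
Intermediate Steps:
r(S, P) = 0 (r(S, P) = -30 + 5*6 = -30 + 30 = 0)
g(G) = -2 + G
p(o, R) = ⅘ + o/5 (p(o, R) = ⅘ + (0 + o)/5 = ⅘ + o/5)
I(l) = 4/3 + l/2 (I(l) = l/2 + (-2 - 2)/(-3) = l*(½) - 4*(-⅓) = l/2 + 4/3 = 4/3 + l/2)
(I(5) + 33) + p(16, r(V, 5)) = ((4/3 + (½)*5) + 33) + (⅘ + (⅕)*16) = ((4/3 + 5/2) + 33) + (⅘ + 16/5) = (23/6 + 33) + 4 = 221/6 + 4 = 245/6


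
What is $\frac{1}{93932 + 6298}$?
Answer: $\frac{1}{100230} \approx 9.9771 \cdot 10^{-6}$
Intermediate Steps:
$\frac{1}{93932 + 6298} = \frac{1}{100230}$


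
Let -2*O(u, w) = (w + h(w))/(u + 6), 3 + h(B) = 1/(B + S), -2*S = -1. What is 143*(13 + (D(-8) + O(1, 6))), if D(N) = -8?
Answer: 9559/14 ≈ 682.79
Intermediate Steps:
S = 1/2 (S = -1/2*(-1) = 1/2 ≈ 0.50000)
h(B) = -3 + 1/(1/2 + B) (h(B) = -3 + 1/(B + 1/2) = -3 + 1/(1/2 + B))
O(u, w) = -(w + (-1 - 6*w)/(1 + 2*w))/(2*(6 + u)) (O(u, w) = -(w + (-1 - 6*w)/(1 + 2*w))/(2*(u + 6)) = -(w + (-1 - 6*w)/(1 + 2*w))/(2*(6 + u)))
143*(13 + (D(-8) + O(1, 6))) = 143*(13 + (-8 + (1 + 6*6 - 1*6*(1 + 2*6))/(2*(1 + 2*6)*(6 + 1)))) = 143*(13 + (-8 + (1/2)*(1 + 36 - 1*6*(1 + 12))/((1 + 12)*7))) = 143*(13 + (-8 + (1/2)*(1/7)*(1 + 36 - 1*6*13)/13)) = 143*(13 + (-8 + (1/2)*(1/13)*(1/7)*(1 + 36 - 78))) = 143*(13 + (-8 + (1/2)*(1/13)*(1/7)*(-41))) = 143*(13 + (-8 - 41/182)) = 143*(13 - 1497/182) = 143*(869/182) = 9559/14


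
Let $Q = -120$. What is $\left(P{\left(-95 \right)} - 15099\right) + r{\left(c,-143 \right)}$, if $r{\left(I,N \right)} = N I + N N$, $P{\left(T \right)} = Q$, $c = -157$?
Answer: $27681$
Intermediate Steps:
$P{\left(T \right)} = -120$
$r{\left(I,N \right)} = N^{2} + I N$ ($r{\left(I,N \right)} = I N + N^{2} = N^{2} + I N$)
$\left(P{\left(-95 \right)} - 15099\right) + r{\left(c,-143 \right)} = \left(-120 - 15099\right) - 143 \left(-157 - 143\right) = -15219 - -42900 = -15219 + 42900 = 27681$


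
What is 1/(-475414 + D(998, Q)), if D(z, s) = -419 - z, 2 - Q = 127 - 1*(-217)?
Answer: -1/476831 ≈ -2.0972e-6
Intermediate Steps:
Q = -342 (Q = 2 - (127 - 1*(-217)) = 2 - (127 + 217) = 2 - 1*344 = 2 - 344 = -342)
1/(-475414 + D(998, Q)) = 1/(-475414 + (-419 - 1*998)) = 1/(-475414 + (-419 - 998)) = 1/(-475414 - 1417) = 1/(-476831) = -1/476831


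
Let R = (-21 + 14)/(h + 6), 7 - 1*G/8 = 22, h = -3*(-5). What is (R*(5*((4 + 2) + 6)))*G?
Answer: 2400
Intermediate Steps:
h = 15
G = -120 (G = 56 - 8*22 = 56 - 176 = -120)
R = -⅓ (R = (-21 + 14)/(15 + 6) = -7/21 = -7*1/21 = -⅓ ≈ -0.33333)
(R*(5*((4 + 2) + 6)))*G = -5*((4 + 2) + 6)/3*(-120) = -5*(6 + 6)/3*(-120) = -5*12/3*(-120) = -⅓*60*(-120) = -20*(-120) = 2400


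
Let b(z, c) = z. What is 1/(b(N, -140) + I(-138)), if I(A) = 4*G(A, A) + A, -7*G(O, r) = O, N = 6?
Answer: -7/372 ≈ -0.018817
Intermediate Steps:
G(O, r) = -O/7
I(A) = 3*A/7 (I(A) = 4*(-A/7) + A = -4*A/7 + A = 3*A/7)
1/(b(N, -140) + I(-138)) = 1/(6 + (3/7)*(-138)) = 1/(6 - 414/7) = 1/(-372/7) = -7/372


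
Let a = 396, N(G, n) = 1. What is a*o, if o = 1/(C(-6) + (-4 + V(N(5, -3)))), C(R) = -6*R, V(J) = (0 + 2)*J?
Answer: 198/17 ≈ 11.647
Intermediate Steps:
V(J) = 2*J
o = 1/34 (o = 1/(-6*(-6) + (-4 + 2*1)) = 1/(36 + (-4 + 2)) = 1/(36 - 2) = 1/34 ≈ 0.029412)
a*o = 396*(1/34) = 198/17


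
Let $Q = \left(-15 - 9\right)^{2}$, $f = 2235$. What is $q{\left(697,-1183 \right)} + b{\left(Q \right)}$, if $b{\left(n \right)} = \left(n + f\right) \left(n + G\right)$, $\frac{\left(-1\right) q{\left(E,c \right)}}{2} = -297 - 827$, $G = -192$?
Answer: $1081672$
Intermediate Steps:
$q{\left(E,c \right)} = 2248$ ($q{\left(E,c \right)} = - 2 \left(-297 - 827\right) = \left(-2\right) \left(-1124\right) = 2248$)
$Q = 576$ ($Q = \left(-24\right)^{2} = 576$)
$b{\left(n \right)} = \left(-192 + n\right) \left(2235 + n\right)$ ($b{\left(n \right)} = \left(n + 2235\right) \left(n - 192\right) = \left(2235 + n\right) \left(-192 + n\right) = \left(-192 + n\right) \left(2235 + n\right)$)
$q{\left(697,-1183 \right)} + b{\left(Q \right)} = 2248 + \left(-429120 + 576^{2} + 2043 \cdot 576\right) = 2248 + \left(-429120 + 331776 + 1176768\right) = 2248 + 1079424 = 1081672$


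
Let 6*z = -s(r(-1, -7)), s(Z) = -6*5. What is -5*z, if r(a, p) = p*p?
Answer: -25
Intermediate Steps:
r(a, p) = p**2
s(Z) = -30
z = 5 (z = (-1*(-30))/6 = (1/6)*30 = 5)
-5*z = -5*5 = -25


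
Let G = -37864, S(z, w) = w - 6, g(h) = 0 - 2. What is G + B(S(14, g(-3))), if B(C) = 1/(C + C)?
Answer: -605825/16 ≈ -37864.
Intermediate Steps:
g(h) = -2
S(z, w) = -6 + w
B(C) = 1/(2*C)
G + B(S(14, g(-3))) = -37864 + 1/(2*(-6 - 2)) = -37864 + (½)/(-8) = -37864 + (½)*(-⅛) = -37864 - 1/16 = -605825/16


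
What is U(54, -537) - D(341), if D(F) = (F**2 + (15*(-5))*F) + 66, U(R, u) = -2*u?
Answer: -89698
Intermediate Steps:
D(F) = 66 + F**2 - 75*F (D(F) = (F**2 - 75*F) + 66 = 66 + F**2 - 75*F)
U(54, -537) - D(341) = -2*(-537) - (66 + 341**2 - 75*341) = 1074 - (66 + 116281 - 25575) = 1074 - 1*90772 = 1074 - 90772 = -89698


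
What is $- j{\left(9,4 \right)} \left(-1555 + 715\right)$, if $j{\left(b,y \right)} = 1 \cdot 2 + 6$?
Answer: $6720$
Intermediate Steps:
$j{\left(b,y \right)} = 8$ ($j{\left(b,y \right)} = 2 + 6 = 8$)
$- j{\left(9,4 \right)} \left(-1555 + 715\right) = - 8 \left(-1555 + 715\right) = - 8 \left(-840\right) = \left(-1\right) \left(-6720\right) = 6720$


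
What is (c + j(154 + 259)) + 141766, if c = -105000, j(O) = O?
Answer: 37179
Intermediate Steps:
(c + j(154 + 259)) + 141766 = (-105000 + (154 + 259)) + 141766 = (-105000 + 413) + 141766 = -104587 + 141766 = 37179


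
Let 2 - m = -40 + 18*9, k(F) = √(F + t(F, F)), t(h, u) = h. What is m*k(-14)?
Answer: -240*I*√7 ≈ -634.98*I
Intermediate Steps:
k(F) = √2*√F (k(F) = √(F + F) = √(2*F) = √2*√F)
m = -120 (m = 2 - (-40 + 18*9) = 2 - (-40 + 162) = 2 - 1*122 = 2 - 122 = -120)
m*k(-14) = -120*√2*√(-14) = -120*√2*I*√14 = -240*I*√7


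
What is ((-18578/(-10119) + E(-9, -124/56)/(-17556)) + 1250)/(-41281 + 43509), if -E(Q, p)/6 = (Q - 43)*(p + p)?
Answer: 64867130981/115442348406 ≈ 0.56190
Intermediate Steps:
E(Q, p) = -12*p*(-43 + Q) (E(Q, p) = -6*(Q - 43)*(p + p) = -6*(-43 + Q)*2*p = -12*p*(-43 + Q))
((-18578/(-10119) + E(-9, -124/56)/(-17556)) + 1250)/(-41281 + 43509) = ((-18578/(-10119) + (12*(-124/56)*(43 - 1*(-9)))/(-17556)) + 1250)/(-41281 + 43509) = ((-18578*(-1/10119) + (12*(-124*1/56)*(43 + 9))*(-1/17556)) + 1250)/2228 = ((18578/10119 + (12*(-31/14)*52)*(-1/17556)) + 1250)*(1/2228) = ((18578/10119 - 9672/7*(-1/17556)) + 1250)*(1/2228) = ((18578/10119 + 806/10241) + 1250)*(1/2228) = (198413212/103628679 + 1250)*(1/2228) = (129734261962/103628679)*(1/2228) = 64867130981/115442348406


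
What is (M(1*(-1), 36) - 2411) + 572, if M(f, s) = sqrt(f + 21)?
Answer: -1839 + 2*sqrt(5) ≈ -1834.5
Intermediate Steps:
M(f, s) = sqrt(21 + f)
(M(1*(-1), 36) - 2411) + 572 = (sqrt(21 + 1*(-1)) - 2411) + 572 = (sqrt(21 - 1) - 2411) + 572 = (sqrt(20) - 2411) + 572 = (2*sqrt(5) - 2411) + 572 = (-2411 + 2*sqrt(5)) + 572 = -1839 + 2*sqrt(5)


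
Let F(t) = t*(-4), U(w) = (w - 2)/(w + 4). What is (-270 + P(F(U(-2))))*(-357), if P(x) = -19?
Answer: 103173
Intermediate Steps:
U(w) = (-2 + w)/(4 + w)
F(t) = -4*t
(-270 + P(F(U(-2))))*(-357) = (-270 - 19)*(-357) = -289*(-357) = 103173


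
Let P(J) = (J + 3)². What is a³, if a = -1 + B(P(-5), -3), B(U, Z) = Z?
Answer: -64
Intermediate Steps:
P(J) = (3 + J)²
a = -4 (a = -1 - 3 = -4)
a³ = (-4)³ = -64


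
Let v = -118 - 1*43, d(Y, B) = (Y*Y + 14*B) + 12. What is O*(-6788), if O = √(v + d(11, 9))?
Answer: -47516*√2 ≈ -67198.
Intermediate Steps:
d(Y, B) = 12 + Y² + 14*B (d(Y, B) = (Y² + 14*B) + 12 = 12 + Y² + 14*B)
v = -161 (v = -118 - 43 = -161)
O = 7*√2 (O = √(-161 + (12 + 11² + 14*9)) = √(-161 + (12 + 121 + 126)) = √(-161 + 259) = √98 = 7*√2 ≈ 9.8995)
O*(-6788) = (7*√2)*(-6788) = -47516*√2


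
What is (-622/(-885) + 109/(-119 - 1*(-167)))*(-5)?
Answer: -42107/2832 ≈ -14.868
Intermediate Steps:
(-622/(-885) + 109/(-119 - 1*(-167)))*(-5) = (-622*(-1/885) + 109/(-119 + 167))*(-5) = (622/885 + 109/48)*(-5) = (42107/14160)*(-5) = -42107/2832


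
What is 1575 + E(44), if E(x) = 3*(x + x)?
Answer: 1839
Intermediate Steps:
E(x) = 6*x (E(x) = 3*(2*x) = 6*x)
1575 + E(44) = 1575 + 6*44 = 1575 + 264 = 1839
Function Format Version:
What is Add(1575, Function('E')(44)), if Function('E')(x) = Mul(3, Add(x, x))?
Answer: 1839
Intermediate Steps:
Function('E')(x) = Mul(6, x) (Function('E')(x) = Mul(3, Mul(2, x)) = Mul(6, x))
Add(1575, Function('E')(44)) = Add(1575, Mul(6, 44)) = Add(1575, 264) = 1839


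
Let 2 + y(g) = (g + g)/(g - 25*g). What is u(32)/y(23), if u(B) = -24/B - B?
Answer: 393/25 ≈ 15.720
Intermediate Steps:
u(B) = -B - 24/B
y(g) = -25/12 (y(g) = -2 + (g + g)/(g - 25*g) = -2 + (2*g)/((-24*g)) = -2 + (2*g)*(-1/(24*g)) = -2 - 1/12 = -25/12)
u(32)/y(23) = (-1*32 - 24/32)/(-25/12) = (-32 - 24*1/32)*(-12/25) = (-32 - ¾)*(-12/25) = -131/4*(-12/25) = 393/25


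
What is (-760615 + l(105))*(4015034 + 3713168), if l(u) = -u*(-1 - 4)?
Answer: -5874129058180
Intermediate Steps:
l(u) = 5*u (l(u) = -u*(-5) = -(-5)*u = 5*u)
(-760615 + l(105))*(4015034 + 3713168) = (-760615 + 5*105)*(4015034 + 3713168) = (-760615 + 525)*7728202 = -760090*7728202 = -5874129058180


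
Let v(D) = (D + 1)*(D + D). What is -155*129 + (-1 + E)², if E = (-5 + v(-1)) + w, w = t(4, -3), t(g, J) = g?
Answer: -19991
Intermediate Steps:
w = 4
v(D) = 2*D*(1 + D) (v(D) = (1 + D)*(2*D) = 2*D*(1 + D))
E = -1 (E = (-5 + 2*(-1)*(1 - 1)) + 4 = (-5 + 2*(-1)*0) + 4 = (-5 + 0) + 4 = -5 + 4 = -1)
-155*129 + (-1 + E)² = -155*129 + (-1 - 1)² = -19995 + (-2)² = -19995 + 4 = -19991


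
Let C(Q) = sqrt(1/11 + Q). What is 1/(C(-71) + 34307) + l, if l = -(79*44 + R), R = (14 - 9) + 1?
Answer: (-6964*sqrt(2145) + 1314026703*I)/(-377377*I + 2*sqrt(2145)) ≈ -3482.0 - 6.9849e-9*I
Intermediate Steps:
R = 6 (R = 5 + 1 = 6)
C(Q) = sqrt(1/11 + Q)
l = -3482 (l = -(79*44 + 6) = -(3476 + 6) = -1*3482 = -3482)
1/(C(-71) + 34307) + l = 1/(sqrt(11 + 121*(-71))/11 + 34307) - 3482 = 1/(sqrt(11 - 8591)/11 + 34307) - 3482 = 1/(sqrt(-8580)/11 + 34307) - 3482 = 1/((2*I*sqrt(2145))/11 + 34307) - 3482 = 1/(2*I*sqrt(2145)/11 + 34307) - 3482 = 1/(34307 + 2*I*sqrt(2145)/11) - 3482 = -3482 + 1/(34307 + 2*I*sqrt(2145)/11)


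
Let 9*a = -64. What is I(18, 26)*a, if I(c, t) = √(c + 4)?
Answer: -64*√22/9 ≈ -33.354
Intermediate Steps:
a = -64/9 (a = (⅑)*(-64) = -64/9 ≈ -7.1111)
I(c, t) = √(4 + c)
I(18, 26)*a = √(4 + 18)*(-64/9) = √22*(-64/9) = -64*√22/9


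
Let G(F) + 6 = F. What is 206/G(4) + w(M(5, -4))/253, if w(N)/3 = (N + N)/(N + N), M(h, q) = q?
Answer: -26056/253 ≈ -102.99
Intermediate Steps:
G(F) = -6 + F
w(N) = 3 (w(N) = 3*((N + N)/(N + N)) = 3*((2*N)/((2*N))) = 3*((2*N)*(1/(2*N))) = 3*1 = 3)
206/G(4) + w(M(5, -4))/253 = 206/(-6 + 4) + 3/253 = 206/(-2) + 3*(1/253) = 206*(-1/2) + 3/253 = -103 + 3/253 = -26056/253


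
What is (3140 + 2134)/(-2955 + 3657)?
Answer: 293/39 ≈ 7.5128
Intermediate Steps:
(3140 + 2134)/(-2955 + 3657) = 5274/702 = 5274*(1/702) = 293/39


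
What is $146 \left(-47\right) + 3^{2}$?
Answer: $-6853$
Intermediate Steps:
$146 \left(-47\right) + 3^{2} = -6862 + 9 = -6853$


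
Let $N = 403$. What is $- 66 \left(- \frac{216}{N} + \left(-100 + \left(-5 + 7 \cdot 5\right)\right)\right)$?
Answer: $\frac{1876116}{403} \approx 4655.4$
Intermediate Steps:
$- 66 \left(- \frac{216}{N} + \left(-100 + \left(-5 + 7 \cdot 5\right)\right)\right) = - 66 \left(- \frac{216}{403} + \left(-100 + \left(-5 + 7 \cdot 5\right)\right)\right) = - 66 \left(\left(-216\right) \frac{1}{403} + \left(-100 + \left(-5 + 35\right)\right)\right) = - 66 \left(- \frac{216}{403} + \left(-100 + 30\right)\right) = - 66 \left(- \frac{216}{403} - 70\right) = \left(-66\right) \left(- \frac{28426}{403}\right) = \frac{1876116}{403}$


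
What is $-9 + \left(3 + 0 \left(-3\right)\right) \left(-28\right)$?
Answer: $-93$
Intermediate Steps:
$-9 + \left(3 + 0 \left(-3\right)\right) \left(-28\right) = -9 + \left(3 + 0\right) \left(-28\right) = -9 + 3 \left(-28\right) = -9 - 84 = -93$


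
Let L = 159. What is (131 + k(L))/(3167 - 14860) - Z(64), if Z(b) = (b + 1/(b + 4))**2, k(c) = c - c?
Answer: -221566690781/54068432 ≈ -4097.9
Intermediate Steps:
k(c) = 0
Z(b) = (b + 1/(4 + b))**2
(131 + k(L))/(3167 - 14860) - Z(64) = (131 + 0)/(3167 - 14860) - (1 + 64**2 + 4*64)**2/(4 + 64)**2 = 131/(-11693) - (1 + 4096 + 256)**2/68**2 = 131*(-1/11693) - 4353**2/4624 = -131/11693 - 18948609/4624 = -221566690781/54068432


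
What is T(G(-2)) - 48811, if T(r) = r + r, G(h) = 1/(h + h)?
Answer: -97623/2 ≈ -48812.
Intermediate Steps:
G(h) = 1/(2*h)
T(r) = 2*r
T(G(-2)) - 48811 = 2*((1/2)/(-2)) - 48811 = 2*((1/2)*(-1/2)) - 48811 = 2*(-1/4) - 48811 = -1/2 - 48811 = -97623/2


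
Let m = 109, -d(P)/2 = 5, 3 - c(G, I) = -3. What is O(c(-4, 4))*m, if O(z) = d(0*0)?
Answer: -1090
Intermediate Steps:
c(G, I) = 6 (c(G, I) = 3 - 1*(-3) = 3 + 3 = 6)
d(P) = -10 (d(P) = -2*5 = -10)
O(z) = -10
O(c(-4, 4))*m = -10*109 = -1090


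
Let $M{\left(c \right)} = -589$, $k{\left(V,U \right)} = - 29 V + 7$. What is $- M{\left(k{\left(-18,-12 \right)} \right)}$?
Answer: $589$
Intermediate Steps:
$k{\left(V,U \right)} = 7 - 29 V$
$- M{\left(k{\left(-18,-12 \right)} \right)} = \left(-1\right) \left(-589\right) = 589$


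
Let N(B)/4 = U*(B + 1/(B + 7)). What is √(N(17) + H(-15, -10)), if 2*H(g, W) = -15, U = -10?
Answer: I*√24810/6 ≈ 26.252*I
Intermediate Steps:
N(B) = -40*B - 40/(7 + B) (N(B) = 4*(-10*(B + 1/(B + 7))) = 4*(-10*(B + 1/(7 + B))) = 4*(-10*B - 10/(7 + B)) = -40*B - 40/(7 + B))
H(g, W) = -15/2 (H(g, W) = (½)*(-15) = -15/2)
√(N(17) + H(-15, -10)) = √(40*(-1 - 1*17² - 7*17)/(7 + 17) - 15/2) = √(40*(-1 - 1*289 - 119)/24 - 15/2) = √(40*(1/24)*(-1 - 289 - 119) - 15/2) = √(40*(1/24)*(-409) - 15/2) = √(-2045/3 - 15/2) = √(-4135/6) = I*√24810/6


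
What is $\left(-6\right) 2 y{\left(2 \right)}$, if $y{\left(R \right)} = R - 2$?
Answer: $0$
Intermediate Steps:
$y{\left(R \right)} = -2 + R$ ($y{\left(R \right)} = R - 2 = -2 + R$)
$\left(-6\right) 2 y{\left(2 \right)} = \left(-6\right) 2 \left(-2 + 2\right) = \left(-12\right) 0 = 0$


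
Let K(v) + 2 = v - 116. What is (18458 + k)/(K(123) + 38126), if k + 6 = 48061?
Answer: 66513/38131 ≈ 1.7443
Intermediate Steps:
K(v) = -118 + v (K(v) = -2 + (v - 116) = -2 + (-116 + v) = -118 + v)
k = 48055 (k = -6 + 48061 = 48055)
(18458 + k)/(K(123) + 38126) = (18458 + 48055)/((-118 + 123) + 38126) = 66513/(5 + 38126) = 66513/38131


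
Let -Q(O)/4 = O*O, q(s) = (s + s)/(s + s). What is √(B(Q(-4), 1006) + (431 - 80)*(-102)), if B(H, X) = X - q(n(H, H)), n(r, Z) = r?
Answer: I*√34797 ≈ 186.54*I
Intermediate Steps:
q(s) = 1 (q(s) = (2*s)/((2*s)) = (2*s)*(1/(2*s)) = 1)
Q(O) = -4*O² (Q(O) = -4*O*O = -4*O²)
B(H, X) = -1 + X (B(H, X) = X - 1*1 = X - 1 = -1 + X)
√(B(Q(-4), 1006) + (431 - 80)*(-102)) = √((-1 + 1006) + (431 - 80)*(-102)) = √(1005 + 351*(-102)) = √(1005 - 35802) = √(-34797) = I*√34797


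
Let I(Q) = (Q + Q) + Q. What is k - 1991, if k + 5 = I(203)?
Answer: -1387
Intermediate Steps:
I(Q) = 3*Q (I(Q) = 2*Q + Q = 3*Q)
k = 604 (k = -5 + 3*203 = -5 + 609 = 604)
k - 1991 = 604 - 1991 = -1387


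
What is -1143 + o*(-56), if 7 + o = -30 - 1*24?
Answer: 2273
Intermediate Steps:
o = -61 (o = -7 + (-30 - 1*24) = -7 + (-30 - 24) = -7 - 54 = -61)
-1143 + o*(-56) = -1143 - 61*(-56) = -1143 + 3416 = 2273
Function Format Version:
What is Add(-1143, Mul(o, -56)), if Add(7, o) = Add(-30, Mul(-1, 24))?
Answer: 2273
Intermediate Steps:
o = -61 (o = Add(-7, Add(-30, Mul(-1, 24))) = Add(-7, Add(-30, -24)) = Add(-7, -54) = -61)
Add(-1143, Mul(o, -56)) = Add(-1143, Mul(-61, -56)) = Add(-1143, 3416) = 2273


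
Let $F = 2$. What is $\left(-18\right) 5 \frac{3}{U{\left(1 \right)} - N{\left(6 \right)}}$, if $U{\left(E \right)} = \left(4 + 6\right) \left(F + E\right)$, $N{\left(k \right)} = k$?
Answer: $- \frac{45}{4} \approx -11.25$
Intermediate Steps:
$U{\left(E \right)} = 20 + 10 E$ ($U{\left(E \right)} = \left(4 + 6\right) \left(2 + E\right) = 10 \left(2 + E\right) = 20 + 10 E$)
$\left(-18\right) 5 \frac{3}{U{\left(1 \right)} - N{\left(6 \right)}} = \left(-18\right) 5 \frac{3}{\left(20 + 10 \cdot 1\right) - 6} = - 90 \frac{3}{\left(20 + 10\right) - 6} = - 90 \frac{3}{30 - 6} = - 90 \cdot \frac{3}{24} = - 90 \cdot 3 \cdot \frac{1}{24} = \left(-90\right) \frac{1}{8} = - \frac{45}{4}$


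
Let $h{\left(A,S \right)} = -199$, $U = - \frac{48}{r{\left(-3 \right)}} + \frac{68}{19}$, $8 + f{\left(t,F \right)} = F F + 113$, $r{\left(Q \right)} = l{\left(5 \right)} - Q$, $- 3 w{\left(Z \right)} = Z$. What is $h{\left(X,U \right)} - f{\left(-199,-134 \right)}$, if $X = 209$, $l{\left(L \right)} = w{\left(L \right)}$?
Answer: $-18260$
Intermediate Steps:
$w{\left(Z \right)} = - \frac{Z}{3}$
$l{\left(L \right)} = - \frac{L}{3}$
$r{\left(Q \right)} = - \frac{5}{3} - Q$ ($r{\left(Q \right)} = \left(- \frac{1}{3}\right) 5 - Q = - \frac{5}{3} - Q$)
$f{\left(t,F \right)} = 105 + F^{2}$ ($f{\left(t,F \right)} = -8 + \left(F F + 113\right) = -8 + \left(F^{2} + 113\right) = -8 + \left(113 + F^{2}\right) = 105 + F^{2}$)
$U = - \frac{616}{19}$ ($U = - \frac{48}{- \frac{5}{3} - -3} + \frac{68}{19} = - \frac{48}{- \frac{5}{3} + 3} + 68 \cdot \frac{1}{19} = - \frac{48}{\frac{4}{3}} + \frac{68}{19} = \left(-48\right) \frac{3}{4} + \frac{68}{19} = -36 + \frac{68}{19} = - \frac{616}{19} \approx -32.421$)
$h{\left(X,U \right)} - f{\left(-199,-134 \right)} = -199 - \left(105 + \left(-134\right)^{2}\right) = -199 - \left(105 + 17956\right) = -199 - 18061 = -18260$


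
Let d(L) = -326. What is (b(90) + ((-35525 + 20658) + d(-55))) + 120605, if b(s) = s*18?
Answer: 107032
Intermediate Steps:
b(s) = 18*s
(b(90) + ((-35525 + 20658) + d(-55))) + 120605 = (18*90 + ((-35525 + 20658) - 326)) + 120605 = (1620 + (-14867 - 326)) + 120605 = (1620 - 15193) + 120605 = -13573 + 120605 = 107032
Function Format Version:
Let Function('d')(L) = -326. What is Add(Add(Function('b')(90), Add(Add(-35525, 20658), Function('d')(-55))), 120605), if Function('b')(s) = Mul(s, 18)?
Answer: 107032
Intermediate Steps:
Function('b')(s) = Mul(18, s)
Add(Add(Function('b')(90), Add(Add(-35525, 20658), Function('d')(-55))), 120605) = Add(Add(Mul(18, 90), Add(Add(-35525, 20658), -326)), 120605) = Add(Add(1620, Add(-14867, -326)), 120605) = Add(Add(1620, -15193), 120605) = Add(-13573, 120605) = 107032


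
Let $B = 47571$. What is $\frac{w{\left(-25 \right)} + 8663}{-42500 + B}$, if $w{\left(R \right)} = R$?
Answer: $\frac{8638}{5071} \approx 1.7034$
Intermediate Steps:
$\frac{w{\left(-25 \right)} + 8663}{-42500 + B} = \frac{-25 + 8663}{-42500 + 47571} = \frac{8638}{5071}$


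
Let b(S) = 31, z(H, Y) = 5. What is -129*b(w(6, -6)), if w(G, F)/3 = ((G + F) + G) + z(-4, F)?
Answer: -3999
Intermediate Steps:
w(G, F) = 15 + 3*F + 6*G (w(G, F) = 3*(((G + F) + G) + 5) = 3*(((F + G) + G) + 5) = 3*((F + 2*G) + 5) = 3*(5 + F + 2*G) = 15 + 3*F + 6*G)
-129*b(w(6, -6)) = -129*31 = -3999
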